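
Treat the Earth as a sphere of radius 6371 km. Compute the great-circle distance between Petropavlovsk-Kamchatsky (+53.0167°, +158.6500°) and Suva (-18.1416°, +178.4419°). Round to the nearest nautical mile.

Δλ = 178.4419 − 158.6500 = 19.7919°.
Δφ = -18.1416 − 53.0167 = -71.1583°.
a = sin²(Δφ/2) + cos φ₁ · cos φ₂ · sin²(Δλ/2) = 0.355408.
c = 2·atan2(√a, √(1−a)) = 1.27742 rad → d = 6371·c ≈ 8138.45 km ≈ 4394.41 nmi.

4394 nmi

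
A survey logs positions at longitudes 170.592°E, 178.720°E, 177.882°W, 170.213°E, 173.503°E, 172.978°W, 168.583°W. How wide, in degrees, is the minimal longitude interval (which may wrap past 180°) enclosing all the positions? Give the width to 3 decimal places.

Sort the longitudes: -177.882°, -172.978°, -168.583°, +170.213°, +170.592°, +173.503°, +178.720°.
Eastward gaps between consecutive values (wrapping around): 4.904°, 4.395°, 338.796°, 0.379°, 2.911°, 5.217°, 3.398°.
Largest gap = 338.796° ⇒ minimal covering band is its complement: 360° − 338.796° = 21.204°.
Band runs from +170.213° eastward to -168.583°, crossing the antimeridian.

21.204°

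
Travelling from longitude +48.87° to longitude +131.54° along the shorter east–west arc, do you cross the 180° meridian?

Signed shortest Δλ = ((131.54 − 48.87 + 180) mod 360) − 180 = 82.67°.
Going east by 82.67° from +48.87° reaches +131.54° without touching 180°.

No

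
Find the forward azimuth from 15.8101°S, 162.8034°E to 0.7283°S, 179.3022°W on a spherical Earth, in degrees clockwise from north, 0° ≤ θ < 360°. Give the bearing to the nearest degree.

51°

Δλ = -179.3022 − 162.8034 = -342.1056°; wrapped into (−180°, 180°]: 17.8944°.
θ = atan2( sin Δλ · cos φ₂ , cos φ₁ · sin φ₂ − sin φ₁ · cos φ₂ · cos Δλ )
  = atan2(0.30724, 0.24702) = 51.201° → normalised to [0°, 360°): 51.201°.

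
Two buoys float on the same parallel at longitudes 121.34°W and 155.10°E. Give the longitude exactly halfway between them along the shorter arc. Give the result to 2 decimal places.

Signed shortest Δλ from -121.34° to +155.10° is -83.56°.
Midpoint longitude = -121.34° + (-83.56°)/2 = -121.34° − 41.78° = -163.12°.
(The naïve average (-121.34 + +155.10)/2 = 16.88° is on the wrong side of the globe.)

163.12°W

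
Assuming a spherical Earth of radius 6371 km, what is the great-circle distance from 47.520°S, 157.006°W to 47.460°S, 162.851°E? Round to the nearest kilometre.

Δλ = 162.851 − -157.006 = 319.857°; wrapped into (−180°, 180°]: -40.143°.
Δφ = -47.460 − -47.520 = 0.060°.
a = sin²(Δφ/2) + cos φ₁ · cos φ₂ · sin²(Δλ/2) = 0.053779.
c = 2·atan2(√a, √(1−a)) = 0.46807 rad → d = 6371·c ≈ 2982.05 km.

2982 km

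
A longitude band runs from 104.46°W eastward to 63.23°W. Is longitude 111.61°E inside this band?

No

Band width going east from -104.46° to -63.23°: ((-63.23 − -104.46) mod 360) = 41.23°.
Offset of +111.61° east of the west edge: ((111.61 − -104.46) mod 360) = 216.07°.
216.07° > 41.23° ⇒ outside.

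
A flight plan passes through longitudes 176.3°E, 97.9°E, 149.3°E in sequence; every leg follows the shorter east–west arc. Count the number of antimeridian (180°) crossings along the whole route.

Leg 1: +176.3° → +97.9°, shortest Δλ = -78.4° (west) — does not cross 180°.
Leg 2: +97.9° → +149.3°, shortest Δλ = 51.4° (east) — does not cross 180°.
Total crossings: 0.

0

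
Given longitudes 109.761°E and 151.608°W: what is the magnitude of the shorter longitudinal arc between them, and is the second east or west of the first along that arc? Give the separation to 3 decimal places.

98.631° east

Raw difference: -151.608 − 109.761 = -261.369°.
Normalise into (−180°, 180°]: -261.369° + 360° = 98.631°.
Positive ⇒ the second point lies to the east; separation 98.631°.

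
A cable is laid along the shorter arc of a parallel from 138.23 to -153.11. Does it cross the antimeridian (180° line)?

Naïve |-153.11 − 138.23| = 291.34° > 180°, so the shorter arc goes the other way round — across 180°.
Signed shortest Δλ = ((-153.11 − 138.23 + 180) mod 360) − 180 = 68.66°.
Going east by 68.66° from +138.23° passes through 180° before reaching -153.11°.

Yes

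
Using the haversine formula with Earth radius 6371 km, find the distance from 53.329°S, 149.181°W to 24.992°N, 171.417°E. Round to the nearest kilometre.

Δλ = 171.417 − -149.181 = 320.598°; wrapped into (−180°, 180°]: -39.402°.
Δφ = 24.992 − -53.329 = 78.321°.
a = sin²(Δφ/2) + cos φ₁ · cos φ₂ · sin²(Δλ/2) = 0.460301.
c = 2·atan2(√a, √(1−a)) = 1.49132 rad → d = 6371·c ≈ 9501.17 km.

9501 km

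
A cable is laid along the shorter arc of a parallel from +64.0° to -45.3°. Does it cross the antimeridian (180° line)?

Signed shortest Δλ = ((-45.3 − 64.0 + 180) mod 360) − 180 = -109.3°.
Going west by 109.3° from +64.0° reaches -45.3° without touching 180°.

No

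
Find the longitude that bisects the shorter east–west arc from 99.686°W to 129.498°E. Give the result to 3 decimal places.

Signed shortest Δλ from -99.686° to +129.498° is -130.816°.
Midpoint longitude = -99.686° + (-130.816°)/2 = -99.686° − 65.408° = -165.094°.
(The naïve average (-99.686 + +129.498)/2 = 14.906° is on the wrong side of the globe.)

165.094°W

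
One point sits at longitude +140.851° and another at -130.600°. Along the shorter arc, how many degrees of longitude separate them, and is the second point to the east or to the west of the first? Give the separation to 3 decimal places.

88.549° east

Raw difference: -130.600 − 140.851 = -271.451°.
Normalise into (−180°, 180°]: -271.451° + 360° = 88.549°.
Positive ⇒ the second point lies to the east; separation 88.549°.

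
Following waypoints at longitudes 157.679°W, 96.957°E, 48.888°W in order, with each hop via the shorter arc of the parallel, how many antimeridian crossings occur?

1

Leg 1: -157.679° → +96.957°, shortest Δλ = -105.364° (west) — crosses 180°.
Leg 2: +96.957° → -48.888°, shortest Δλ = -145.845° (west) — does not cross 180°.
Total crossings: 1.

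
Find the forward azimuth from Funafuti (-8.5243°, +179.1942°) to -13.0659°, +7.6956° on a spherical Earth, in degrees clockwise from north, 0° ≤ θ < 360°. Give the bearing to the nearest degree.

Δλ = 7.6956 − 179.1942 = -171.4986°.
θ = atan2( sin Δλ · cos φ₂ , cos φ₁ · sin φ₂ − sin φ₁ · cos φ₂ · cos Δλ )
  = atan2(-0.14401, -0.36638) = -158.543° → normalised to [0°, 360°): 201.457°.

201°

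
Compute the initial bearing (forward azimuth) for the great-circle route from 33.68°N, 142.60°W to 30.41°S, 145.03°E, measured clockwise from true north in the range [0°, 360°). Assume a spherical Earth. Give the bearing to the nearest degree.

Δλ = 145.03 − -142.60 = 287.63°; wrapped into (−180°, 180°]: -72.37°.
θ = atan2( sin Δλ · cos φ₂ , cos φ₁ · sin φ₂ − sin φ₁ · cos φ₂ · cos Δλ )
  = atan2(-0.82192, -0.56607) = -124.556° → normalised to [0°, 360°): 235.444°.

235°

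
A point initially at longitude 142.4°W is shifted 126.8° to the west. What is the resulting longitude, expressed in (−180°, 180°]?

90.8°E

Start at -142.4°; shift −126.8° → -269.2°.
-269.2° lies outside (−180°, 180°]; add 360° → +90.8°.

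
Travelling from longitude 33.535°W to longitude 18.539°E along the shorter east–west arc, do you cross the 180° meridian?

Signed shortest Δλ = ((18.539 − -33.535 + 180) mod 360) − 180 = 52.074°.
Going east by 52.074° from -33.535° reaches +18.539° without touching 180°.

No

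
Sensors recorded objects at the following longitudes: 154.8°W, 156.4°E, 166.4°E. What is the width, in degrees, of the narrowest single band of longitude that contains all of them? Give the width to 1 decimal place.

48.8°

Sort the longitudes: -154.8°, +156.4°, +166.4°.
Eastward gaps between consecutive values (wrapping around): 311.2°, 10.0°, 38.8°.
Largest gap = 311.2° ⇒ minimal covering band is its complement: 360° − 311.2° = 48.8°.
Band runs from +156.4° eastward to -154.8°, crossing the antimeridian.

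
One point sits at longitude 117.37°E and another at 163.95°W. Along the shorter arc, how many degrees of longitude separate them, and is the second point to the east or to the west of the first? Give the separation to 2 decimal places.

78.68° east

Raw difference: -163.95 − 117.37 = -281.32°.
Normalise into (−180°, 180°]: -281.32° + 360° = 78.68°.
Positive ⇒ the second point lies to the east; separation 78.68°.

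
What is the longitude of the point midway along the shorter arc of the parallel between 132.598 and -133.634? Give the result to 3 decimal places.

+179.482°

Signed shortest Δλ from +132.598° to -133.634° is +93.768°.
Midpoint longitude = +132.598° + (+93.768°)/2 = +132.598° + 46.884° = +179.482°.
(The naïve average (+132.598 + -133.634)/2 = -0.518° is on the wrong side of the globe.)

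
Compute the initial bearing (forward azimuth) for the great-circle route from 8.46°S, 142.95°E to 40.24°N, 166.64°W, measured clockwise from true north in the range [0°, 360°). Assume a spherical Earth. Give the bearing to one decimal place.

39.6°

Δλ = -166.64 − 142.95 = -309.59°; wrapped into (−180°, 180°]: 50.41°.
θ = atan2( sin Δλ · cos φ₂ , cos φ₁ · sin φ₂ − sin φ₁ · cos φ₂ · cos Δλ )
  = atan2(0.58825, 0.71053) = 39.622° → normalised to [0°, 360°): 39.622°.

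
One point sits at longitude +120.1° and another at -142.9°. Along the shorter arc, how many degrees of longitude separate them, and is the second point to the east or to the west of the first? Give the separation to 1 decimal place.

Raw difference: -142.9 − 120.1 = -263.0°.
Normalise into (−180°, 180°]: -263.0° + 360° = 97.0°.
Positive ⇒ the second point lies to the east; separation 97.0°.

97.0° east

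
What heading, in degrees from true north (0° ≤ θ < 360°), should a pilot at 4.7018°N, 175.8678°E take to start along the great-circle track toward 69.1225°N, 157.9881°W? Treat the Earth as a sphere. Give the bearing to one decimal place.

Δλ = -157.9881 − 175.8678 = -333.8559°; wrapped into (−180°, 180°]: 26.1441°.
θ = atan2( sin Δλ · cos φ₂ , cos φ₁ · sin φ₂ − sin φ₁ · cos φ₂ · cos Δλ )
  = atan2(0.15703, 0.90498) = 9.844° → normalised to [0°, 360°): 9.844°.

9.8°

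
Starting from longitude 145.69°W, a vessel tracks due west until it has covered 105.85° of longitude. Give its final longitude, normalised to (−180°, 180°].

108.46°E

Start at -145.69°; shift −105.85° → -251.54°.
-251.54° lies outside (−180°, 180°]; add 360° → +108.46°.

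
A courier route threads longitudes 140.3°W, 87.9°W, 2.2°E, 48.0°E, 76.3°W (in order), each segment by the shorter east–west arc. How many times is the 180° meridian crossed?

0

Leg 1: -140.3° → -87.9°, shortest Δλ = 52.4° (east) — does not cross 180°.
Leg 2: -87.9° → +2.2°, shortest Δλ = 90.1° (east) — does not cross 180°.
Leg 3: +2.2° → +48.0°, shortest Δλ = 45.8° (east) — does not cross 180°.
Leg 4: +48.0° → -76.3°, shortest Δλ = -124.3° (west) — does not cross 180°.
Total crossings: 0.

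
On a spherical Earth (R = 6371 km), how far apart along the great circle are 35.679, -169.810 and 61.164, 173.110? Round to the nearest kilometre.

Δλ = 173.110 − -169.810 = 342.920°; wrapped into (−180°, 180°]: -17.080°.
Δφ = 61.164 − 35.679 = 25.485°.
a = sin²(Δφ/2) + cos φ₁ · cos φ₂ · sin²(Δλ/2) = 0.057291.
c = 2·atan2(√a, √(1−a)) = 0.48340 rad → d = 6371·c ≈ 3079.75 km.

3080 km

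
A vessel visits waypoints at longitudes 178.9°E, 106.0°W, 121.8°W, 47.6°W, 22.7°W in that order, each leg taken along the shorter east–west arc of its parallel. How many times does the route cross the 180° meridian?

Leg 1: +178.9° → -106.0°, shortest Δλ = 75.1° (east) — crosses 180°.
Leg 2: -106.0° → -121.8°, shortest Δλ = -15.8° (west) — does not cross 180°.
Leg 3: -121.8° → -47.6°, shortest Δλ = 74.2° (east) — does not cross 180°.
Leg 4: -47.6° → -22.7°, shortest Δλ = 24.9° (east) — does not cross 180°.
Total crossings: 1.

1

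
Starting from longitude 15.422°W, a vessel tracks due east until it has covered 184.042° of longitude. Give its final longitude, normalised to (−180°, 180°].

168.620°E

Start at -15.422°; shift +184.042° → +168.620°.
+168.620° already lies in (−180°, 180°].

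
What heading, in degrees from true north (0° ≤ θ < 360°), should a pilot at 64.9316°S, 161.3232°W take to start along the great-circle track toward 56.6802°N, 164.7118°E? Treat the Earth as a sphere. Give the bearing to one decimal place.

338.2°

Δλ = 164.7118 − -161.3232 = 326.0350°; wrapped into (−180°, 180°]: -33.9650°.
θ = atan2( sin Δλ · cos φ₂ , cos φ₁ · sin φ₂ − sin φ₁ · cos φ₂ · cos Δλ )
  = atan2(-0.30689, 0.76672) = -21.815° → normalised to [0°, 360°): 338.185°.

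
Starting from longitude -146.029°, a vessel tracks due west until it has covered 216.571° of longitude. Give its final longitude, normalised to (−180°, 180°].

Start at -146.029°; shift −216.571° → -362.600°.
-362.600° lies outside (−180°, 180°]; add 360° → -2.600°.

-2.600°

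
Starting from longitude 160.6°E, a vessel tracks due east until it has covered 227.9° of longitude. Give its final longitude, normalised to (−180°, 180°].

Start at +160.6°; shift +227.9° → +388.5°.
+388.5° lies outside (−180°, 180°]; subtract 360° → +28.5°.

28.5°E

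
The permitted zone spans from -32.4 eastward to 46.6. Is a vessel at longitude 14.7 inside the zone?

Yes

Band width going east from -32.4° to +46.6°: ((46.6 − -32.4) mod 360) = 79.0°.
Offset of +14.7° east of the west edge: ((14.7 − -32.4) mod 360) = 47.1°.
47.1° ≤ 79.0° ⇒ inside.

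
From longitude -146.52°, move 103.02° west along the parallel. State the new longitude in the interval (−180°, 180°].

Start at -146.52°; shift −103.02° → -249.54°.
-249.54° lies outside (−180°, 180°]; add 360° → +110.46°.

+110.46°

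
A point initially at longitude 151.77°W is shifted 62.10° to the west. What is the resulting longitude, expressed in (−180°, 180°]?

Start at -151.77°; shift −62.10° → -213.87°.
-213.87° lies outside (−180°, 180°]; add 360° → +146.13°.

146.13°E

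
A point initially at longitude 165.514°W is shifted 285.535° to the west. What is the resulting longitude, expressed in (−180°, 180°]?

91.049°W

Start at -165.514°; shift −285.535° → -451.049°.
-451.049° lies outside (−180°, 180°]; add 360° → -91.049°.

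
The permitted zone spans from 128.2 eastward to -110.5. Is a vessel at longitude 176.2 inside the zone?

Yes

Band width going east from +128.2° to -110.5°: ((-110.5 − 128.2) mod 360) = 121.3°.
Offset of +176.2° east of the west edge: ((176.2 − 128.2) mod 360) = 48.0°.
48.0° ≤ 121.3° ⇒ inside.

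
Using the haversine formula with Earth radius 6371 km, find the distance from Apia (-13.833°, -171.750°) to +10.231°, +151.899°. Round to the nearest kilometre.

4821 km

Δλ = 151.899 − -171.750 = 323.649°; wrapped into (−180°, 180°]: -36.351°.
Δφ = 10.231 − -13.833 = 24.064°.
a = sin²(Δφ/2) + cos φ₁ · cos φ₂ · sin²(Δλ/2) = 0.136430.
c = 2·atan2(√a, √(1−a)) = 0.75665 rad → d = 6371·c ≈ 4820.62 km.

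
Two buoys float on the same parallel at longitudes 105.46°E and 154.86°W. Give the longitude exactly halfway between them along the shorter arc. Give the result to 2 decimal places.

155.30°E

Signed shortest Δλ from +105.46° to -154.86° is +99.68°.
Midpoint longitude = +105.46° + (+99.68°)/2 = +105.46° + 49.84° = +155.30°.
(The naïve average (+105.46 + -154.86)/2 = -24.7° is on the wrong side of the globe.)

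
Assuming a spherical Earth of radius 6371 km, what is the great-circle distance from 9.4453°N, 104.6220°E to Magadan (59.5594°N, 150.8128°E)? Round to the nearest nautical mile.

Δλ = 150.8128 − 104.6220 = 46.1908°.
Δφ = 59.5594 − 9.4453 = 50.1141°.
a = sin²(Δφ/2) + cos φ₁ · cos φ₂ · sin²(Δλ/2) = 0.256270.
c = 2·atan2(√a, √(1−a)) = 1.06162 rad → d = 6371·c ≈ 6763.57 km ≈ 3652.04 nmi.

3652 nmi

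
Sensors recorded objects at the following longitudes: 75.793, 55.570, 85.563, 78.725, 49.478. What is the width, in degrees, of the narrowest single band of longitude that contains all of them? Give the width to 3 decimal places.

36.085°

Sort the longitudes: +49.478°, +55.570°, +75.793°, +78.725°, +85.563°.
Eastward gaps between consecutive values (wrapping around): 6.092°, 20.223°, 2.932°, 6.838°, 323.915°.
Largest gap = 323.915° ⇒ minimal covering band is its complement: 360° − 323.915° = 36.085°.
Band runs from +49.478° eastward to +85.563°.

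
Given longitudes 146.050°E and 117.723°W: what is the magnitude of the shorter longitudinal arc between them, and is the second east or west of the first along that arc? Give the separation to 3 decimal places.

96.227° east

Raw difference: -117.723 − 146.050 = -263.773°.
Normalise into (−180°, 180°]: -263.773° + 360° = 96.227°.
Positive ⇒ the second point lies to the east; separation 96.227°.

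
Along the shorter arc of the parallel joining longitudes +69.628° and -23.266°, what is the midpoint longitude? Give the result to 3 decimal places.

Signed shortest Δλ from +69.628° to -23.266° is -92.894°.
Midpoint longitude = +69.628° + (-92.894°)/2 = +69.628° − 46.447° = +23.181°.

+23.181°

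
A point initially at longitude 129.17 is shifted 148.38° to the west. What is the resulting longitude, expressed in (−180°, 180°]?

-19.21°

Start at +129.17°; shift −148.38° → -19.21°.
-19.21° already lies in (−180°, 180°].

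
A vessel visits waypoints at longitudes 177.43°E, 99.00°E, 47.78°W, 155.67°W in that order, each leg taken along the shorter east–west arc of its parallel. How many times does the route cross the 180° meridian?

Leg 1: +177.43° → +99.00°, shortest Δλ = -78.43° (west) — does not cross 180°.
Leg 2: +99.00° → -47.78°, shortest Δλ = -146.78° (west) — does not cross 180°.
Leg 3: -47.78° → -155.67°, shortest Δλ = -107.89° (west) — does not cross 180°.
Total crossings: 0.

0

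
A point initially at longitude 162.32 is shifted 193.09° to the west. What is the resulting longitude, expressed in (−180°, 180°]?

-30.77°

Start at +162.32°; shift −193.09° → -30.77°.
-30.77° already lies in (−180°, 180°].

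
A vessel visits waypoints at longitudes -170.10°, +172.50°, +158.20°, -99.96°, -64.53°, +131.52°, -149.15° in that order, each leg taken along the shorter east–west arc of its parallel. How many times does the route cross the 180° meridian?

4

Leg 1: -170.10° → +172.50°, shortest Δλ = -17.4° (west) — crosses 180°.
Leg 2: +172.50° → +158.20°, shortest Δλ = -14.3° (west) — does not cross 180°.
Leg 3: +158.20° → -99.96°, shortest Δλ = 101.84° (east) — crosses 180°.
Leg 4: -99.96° → -64.53°, shortest Δλ = 35.43° (east) — does not cross 180°.
Leg 5: -64.53° → +131.52°, shortest Δλ = -163.95° (west) — crosses 180°.
Leg 6: +131.52° → -149.15°, shortest Δλ = 79.33° (east) — crosses 180°.
Total crossings: 4.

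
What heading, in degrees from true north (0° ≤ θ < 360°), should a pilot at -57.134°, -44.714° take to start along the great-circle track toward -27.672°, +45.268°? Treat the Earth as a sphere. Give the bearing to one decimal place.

Δλ = 45.268 − -44.714 = 89.982°.
θ = atan2( sin Δλ · cos φ₂ , cos φ₁ · sin φ₂ − sin φ₁ · cos φ₂ · cos Δλ )
  = atan2(0.88562, -0.25179) = 105.871° → normalised to [0°, 360°): 105.871°.

105.9°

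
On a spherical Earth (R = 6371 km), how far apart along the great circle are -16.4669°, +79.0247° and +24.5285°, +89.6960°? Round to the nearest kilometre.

4703 km

Δλ = 89.6960 − 79.0247 = 10.6713°.
Δφ = 24.5285 − -16.4669 = 40.9954°.
a = sin²(Δφ/2) + cos φ₁ · cos φ₂ · sin²(Δλ/2) = 0.130163.
c = 2·atan2(√a, √(1−a)) = 0.73821 rad → d = 6371·c ≈ 4703.14 km.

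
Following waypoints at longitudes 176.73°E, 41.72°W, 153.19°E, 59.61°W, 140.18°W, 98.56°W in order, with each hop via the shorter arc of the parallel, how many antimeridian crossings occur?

3

Leg 1: +176.73° → -41.72°, shortest Δλ = 141.55° (east) — crosses 180°.
Leg 2: -41.72° → +153.19°, shortest Δλ = -165.09° (west) — crosses 180°.
Leg 3: +153.19° → -59.61°, shortest Δλ = 147.2° (east) — crosses 180°.
Leg 4: -59.61° → -140.18°, shortest Δλ = -80.57° (west) — does not cross 180°.
Leg 5: -140.18° → -98.56°, shortest Δλ = 41.62° (east) — does not cross 180°.
Total crossings: 3.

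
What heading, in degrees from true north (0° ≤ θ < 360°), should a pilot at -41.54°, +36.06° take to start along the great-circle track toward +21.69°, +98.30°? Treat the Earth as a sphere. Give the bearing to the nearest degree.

56°

Δλ = 98.30 − 36.06 = 62.24°.
θ = atan2( sin Δλ · cos φ₂ , cos φ₁ · sin φ₂ − sin φ₁ · cos φ₂ · cos Δλ )
  = atan2(0.82225, 0.56363) = 55.570° → normalised to [0°, 360°): 55.570°.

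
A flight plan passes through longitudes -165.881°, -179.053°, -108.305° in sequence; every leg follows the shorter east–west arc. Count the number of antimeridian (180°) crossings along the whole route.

Leg 1: -165.881° → -179.053°, shortest Δλ = -13.172° (west) — does not cross 180°.
Leg 2: -179.053° → -108.305°, shortest Δλ = 70.748° (east) — does not cross 180°.
Total crossings: 0.

0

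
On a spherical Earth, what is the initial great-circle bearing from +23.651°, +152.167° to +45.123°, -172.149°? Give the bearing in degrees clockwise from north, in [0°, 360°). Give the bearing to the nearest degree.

Δλ = -172.149 − 152.167 = -324.316°; wrapped into (−180°, 180°]: 35.684°.
θ = atan2( sin Δλ · cos φ₂ , cos φ₁ · sin φ₂ − sin φ₁ · cos φ₂ · cos Δλ )
  = atan2(0.41158, 0.41919) = 44.475° → normalised to [0°, 360°): 44.475°.

44°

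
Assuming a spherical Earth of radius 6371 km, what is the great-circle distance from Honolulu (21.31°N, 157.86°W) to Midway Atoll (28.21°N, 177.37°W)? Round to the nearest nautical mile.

1140 nmi

Δλ = -177.37 − -157.86 = -19.51°.
Δφ = 28.21 − 21.31 = 6.90°.
a = sin²(Δφ/2) + cos φ₁ · cos φ₂ · sin²(Δλ/2) = 0.027190.
c = 2·atan2(√a, √(1−a)) = 0.33130 rad → d = 6371·c ≈ 2110.72 km ≈ 1139.70 nmi.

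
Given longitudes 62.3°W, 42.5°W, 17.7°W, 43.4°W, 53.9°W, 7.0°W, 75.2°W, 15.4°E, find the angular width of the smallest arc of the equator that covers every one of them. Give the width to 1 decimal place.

Sort the longitudes: -75.2°, -62.3°, -53.9°, -43.4°, -42.5°, -17.7°, -7.0°, +15.4°.
Eastward gaps between consecutive values (wrapping around): 12.9°, 8.4°, 10.5°, 0.9°, 24.8°, 10.7°, 22.4°, 269.4°.
Largest gap = 269.4° ⇒ minimal covering band is its complement: 360° − 269.4° = 90.6°.
Band runs from -75.2° eastward to +15.4°.

90.6°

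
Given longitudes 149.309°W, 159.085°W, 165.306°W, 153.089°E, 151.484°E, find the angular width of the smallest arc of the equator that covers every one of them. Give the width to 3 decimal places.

Sort the longitudes: -165.306°, -159.085°, -149.309°, +151.484°, +153.089°.
Eastward gaps between consecutive values (wrapping around): 6.221°, 9.776°, 300.793°, 1.605°, 41.605°.
Largest gap = 300.793° ⇒ minimal covering band is its complement: 360° − 300.793° = 59.207°.
Band runs from +151.484° eastward to -149.309°, crossing the antimeridian.

59.207°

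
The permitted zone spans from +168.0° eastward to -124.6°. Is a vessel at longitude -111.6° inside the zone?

No

Band width going east from +168.0° to -124.6°: ((-124.6 − 168.0) mod 360) = 67.4°.
Offset of -111.6° east of the west edge: ((-111.6 − 168.0) mod 360) = 80.4°.
80.4° > 67.4° ⇒ outside.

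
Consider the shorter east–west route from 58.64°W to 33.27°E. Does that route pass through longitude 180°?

Signed shortest Δλ = ((33.27 − -58.64 + 180) mod 360) − 180 = 91.91°.
Going east by 91.91° from -58.64° reaches +33.27° without touching 180°.

No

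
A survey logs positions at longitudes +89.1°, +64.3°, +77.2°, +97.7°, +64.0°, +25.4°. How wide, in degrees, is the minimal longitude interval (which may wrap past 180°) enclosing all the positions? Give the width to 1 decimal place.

Sort the longitudes: +25.4°, +64.0°, +64.3°, +77.2°, +89.1°, +97.7°.
Eastward gaps between consecutive values (wrapping around): 38.6°, 0.3°, 12.9°, 11.9°, 8.6°, 287.7°.
Largest gap = 287.7° ⇒ minimal covering band is its complement: 360° − 287.7° = 72.3°.
Band runs from +25.4° eastward to +97.7°.

72.3°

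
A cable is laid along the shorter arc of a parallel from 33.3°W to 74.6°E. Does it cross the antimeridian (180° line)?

Signed shortest Δλ = ((74.6 − -33.3 + 180) mod 360) − 180 = 107.9°.
Going east by 107.9° from -33.3° reaches +74.6° without touching 180°.

No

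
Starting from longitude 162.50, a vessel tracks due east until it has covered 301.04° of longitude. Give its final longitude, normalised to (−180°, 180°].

+103.54°

Start at +162.50°; shift +301.04° → +463.54°.
+463.54° lies outside (−180°, 180°]; subtract 360° → +103.54°.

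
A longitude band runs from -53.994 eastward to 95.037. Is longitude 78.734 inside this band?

Yes

Band width going east from -53.994° to +95.037°: ((95.037 − -53.994) mod 360) = 149.031°.
Offset of +78.734° east of the west edge: ((78.734 − -53.994) mod 360) = 132.728°.
132.728° ≤ 149.031° ⇒ inside.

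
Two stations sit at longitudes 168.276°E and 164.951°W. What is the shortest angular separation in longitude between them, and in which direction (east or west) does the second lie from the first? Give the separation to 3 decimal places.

Raw difference: -164.951 − 168.276 = -333.227°.
Normalise into (−180°, 180°]: -333.227° + 360° = 26.773°.
Positive ⇒ the second point lies to the east; separation 26.773°.

26.773° east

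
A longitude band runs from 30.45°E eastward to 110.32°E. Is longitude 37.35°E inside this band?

Band width going east from +30.45° to +110.32°: ((110.32 − 30.45) mod 360) = 79.87°.
Offset of +37.35° east of the west edge: ((37.35 − 30.45) mod 360) = 6.90°.
6.90° ≤ 79.87° ⇒ inside.

Yes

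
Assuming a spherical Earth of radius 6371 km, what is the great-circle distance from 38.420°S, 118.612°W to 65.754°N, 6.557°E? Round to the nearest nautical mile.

Δλ = 6.557 − -118.612 = 125.169°.
Δφ = 65.754 − -38.420 = 104.174°.
a = sin²(Δφ/2) + cos φ₁ · cos φ₂ · sin²(Δλ/2) = 0.875962.
c = 2·atan2(√a, √(1−a)) = 2.42177 rad → d = 6371·c ≈ 15429.11 km ≈ 8331.06 nmi.

8331 nmi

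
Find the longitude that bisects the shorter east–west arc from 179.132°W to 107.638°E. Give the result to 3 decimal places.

Signed shortest Δλ from -179.132° to +107.638° is -73.230°.
Midpoint longitude = -179.132° + (-73.230°)/2 = -179.132° − 36.615° = -215.747°.
Normalise into (−180°, 180°]: +144.253°.
(The naïve average (-179.132 + +107.638)/2 = -35.747° is on the wrong side of the globe.)

144.253°E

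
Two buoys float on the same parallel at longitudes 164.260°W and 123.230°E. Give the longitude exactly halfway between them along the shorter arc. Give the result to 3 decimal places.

159.485°E

Signed shortest Δλ from -164.260° to +123.230° is -72.510°.
Midpoint longitude = -164.260° + (-72.510°)/2 = -164.260° − 36.255° = -200.515°.
Normalise into (−180°, 180°]: +159.485°.
(The naïve average (-164.260 + +123.230)/2 = -20.515° is on the wrong side of the globe.)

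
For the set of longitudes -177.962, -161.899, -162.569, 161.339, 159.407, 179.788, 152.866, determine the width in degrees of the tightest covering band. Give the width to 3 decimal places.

45.235°

Sort the longitudes: -177.962°, -162.569°, -161.899°, +152.866°, +159.407°, +161.339°, +179.788°.
Eastward gaps between consecutive values (wrapping around): 15.393°, 0.670°, 314.765°, 6.541°, 1.932°, 18.449°, 2.250°.
Largest gap = 314.765° ⇒ minimal covering band is its complement: 360° − 314.765° = 45.235°.
Band runs from +152.866° eastward to -161.899°, crossing the antimeridian.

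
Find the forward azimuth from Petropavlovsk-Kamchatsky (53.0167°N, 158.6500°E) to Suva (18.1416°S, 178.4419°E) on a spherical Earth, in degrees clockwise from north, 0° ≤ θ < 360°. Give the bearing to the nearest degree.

Δλ = 178.4419 − 158.6500 = 19.7919°.
θ = atan2( sin Δλ · cos φ₂ , cos φ₁ · sin φ₂ − sin φ₁ · cos φ₂ · cos Δλ )
  = atan2(0.32177, -0.90157) = 160.358° → normalised to [0°, 360°): 160.358°.

160°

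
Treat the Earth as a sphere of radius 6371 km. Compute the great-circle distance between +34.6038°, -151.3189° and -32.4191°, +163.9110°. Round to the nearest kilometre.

Δλ = 163.9110 − -151.3189 = 315.2299°; wrapped into (−180°, 180°]: -44.7701°.
Δφ = -32.4191 − 34.6038 = -67.0229°.
a = sin²(Δφ/2) + cos φ₁ · cos φ₂ · sin²(Δλ/2) = 0.405588.
c = 2·atan2(√a, √(1−a)) = 1.38083 rad → d = 6371·c ≈ 8797.29 km.

8797 km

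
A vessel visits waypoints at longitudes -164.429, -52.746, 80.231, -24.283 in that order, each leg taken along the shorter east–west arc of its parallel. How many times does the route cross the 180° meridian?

0

Leg 1: -164.429° → -52.746°, shortest Δλ = 111.683° (east) — does not cross 180°.
Leg 2: -52.746° → +80.231°, shortest Δλ = 132.977° (east) — does not cross 180°.
Leg 3: +80.231° → -24.283°, shortest Δλ = -104.514° (west) — does not cross 180°.
Total crossings: 0.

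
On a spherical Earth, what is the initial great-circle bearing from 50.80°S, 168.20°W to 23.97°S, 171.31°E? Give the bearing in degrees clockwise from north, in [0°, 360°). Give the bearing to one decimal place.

321.8°

Δλ = 171.31 − -168.20 = 339.51°; wrapped into (−180°, 180°]: -20.49°.
θ = atan2( sin Δλ · cos φ₂ , cos φ₁ · sin φ₂ − sin φ₁ · cos φ₂ · cos Δλ )
  = atan2(-0.31986, 0.40654) = -38.194° → normalised to [0°, 360°): 321.806°.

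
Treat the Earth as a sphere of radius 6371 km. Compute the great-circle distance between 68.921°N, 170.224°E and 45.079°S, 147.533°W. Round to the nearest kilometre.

Δλ = -147.533 − 170.224 = -317.757°; wrapped into (−180°, 180°]: 42.243°.
Δφ = -45.079 − 68.921 = -114.000°.
a = sin²(Δφ/2) + cos φ₁ · cos φ₂ · sin²(Δλ/2) = 0.736345.
c = 2·atan2(√a, √(1−a)) = 2.06314 rad → d = 6371·c ≈ 13144.25 km.

13144 km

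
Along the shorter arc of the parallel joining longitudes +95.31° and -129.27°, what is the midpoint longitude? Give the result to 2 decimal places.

+163.02°

Signed shortest Δλ from +95.31° to -129.27° is +135.42°.
Midpoint longitude = +95.31° + (+135.42°)/2 = +95.31° + 67.71° = +163.02°.
(The naïve average (+95.31 + -129.27)/2 = -16.98° is on the wrong side of the globe.)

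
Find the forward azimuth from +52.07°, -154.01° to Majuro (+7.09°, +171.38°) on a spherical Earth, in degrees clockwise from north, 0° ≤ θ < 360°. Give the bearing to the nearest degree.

Δλ = 171.38 − -154.01 = 325.39°; wrapped into (−180°, 180°]: -34.61°.
θ = atan2( sin Δλ · cos φ₂ , cos φ₁ · sin φ₂ − sin φ₁ · cos φ₂ · cos Δλ )
  = atan2(-0.56364, -0.56835) = -135.238° → normalised to [0°, 360°): 224.762°.

225°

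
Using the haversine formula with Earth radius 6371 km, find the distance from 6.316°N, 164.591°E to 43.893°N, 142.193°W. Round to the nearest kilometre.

Δλ = -142.193 − 164.591 = -306.784°; wrapped into (−180°, 180°]: 53.216°.
Δφ = 43.893 − 6.316 = 37.577°.
a = sin²(Δφ/2) + cos φ₁ · cos φ₂ · sin²(Δλ/2) = 0.247415.
c = 2·atan2(√a, √(1−a)) = 1.04122 rad → d = 6371·c ≈ 6633.59 km.

6634 km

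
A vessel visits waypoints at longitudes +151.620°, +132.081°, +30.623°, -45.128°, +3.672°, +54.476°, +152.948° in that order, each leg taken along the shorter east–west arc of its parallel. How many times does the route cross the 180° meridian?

0

Leg 1: +151.620° → +132.081°, shortest Δλ = -19.539° (west) — does not cross 180°.
Leg 2: +132.081° → +30.623°, shortest Δλ = -101.458° (west) — does not cross 180°.
Leg 3: +30.623° → -45.128°, shortest Δλ = -75.751° (west) — does not cross 180°.
Leg 4: -45.128° → +3.672°, shortest Δλ = 48.8° (east) — does not cross 180°.
Leg 5: +3.672° → +54.476°, shortest Δλ = 50.804° (east) — does not cross 180°.
Leg 6: +54.476° → +152.948°, shortest Δλ = 98.472° (east) — does not cross 180°.
Total crossings: 0.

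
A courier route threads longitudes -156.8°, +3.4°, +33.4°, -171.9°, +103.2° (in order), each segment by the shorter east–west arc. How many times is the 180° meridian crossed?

Leg 1: -156.8° → +3.4°, shortest Δλ = 160.2° (east) — does not cross 180°.
Leg 2: +3.4° → +33.4°, shortest Δλ = 30.0° (east) — does not cross 180°.
Leg 3: +33.4° → -171.9°, shortest Δλ = 154.7° (east) — crosses 180°.
Leg 4: -171.9° → +103.2°, shortest Δλ = -84.9° (west) — crosses 180°.
Total crossings: 2.

2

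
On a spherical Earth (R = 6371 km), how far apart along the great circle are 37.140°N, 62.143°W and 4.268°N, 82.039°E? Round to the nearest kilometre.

Δλ = 82.039 − -62.143 = 144.182°.
Δφ = 4.268 − 37.140 = -32.872°.
a = sin²(Δφ/2) + cos φ₁ · cos φ₂ · sin²(Δλ/2) = 0.799839.
c = 2·atan2(√a, √(1−a)) = 2.21389 rad → d = 6371·c ≈ 14104.72 km.

14105 km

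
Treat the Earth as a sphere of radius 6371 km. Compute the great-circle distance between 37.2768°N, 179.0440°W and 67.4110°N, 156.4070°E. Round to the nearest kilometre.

3686 km

Δλ = 156.4070 − -179.0440 = 335.4510°; wrapped into (−180°, 180°]: -24.5490°.
Δφ = 67.4110 − 37.2768 = 30.1342°.
a = sin²(Δφ/2) + cos φ₁ · cos φ₂ · sin²(Δλ/2) = 0.081388.
c = 2·atan2(√a, √(1−a)) = 0.57861 rad → d = 6371·c ≈ 3686.33 km.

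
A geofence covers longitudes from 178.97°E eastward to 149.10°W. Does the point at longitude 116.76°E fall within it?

No

Band width going east from +178.97° to -149.10°: ((-149.10 − 178.97) mod 360) = 31.93°.
Offset of +116.76° east of the west edge: ((116.76 − 178.97) mod 360) = 297.79°.
297.79° > 31.93° ⇒ outside.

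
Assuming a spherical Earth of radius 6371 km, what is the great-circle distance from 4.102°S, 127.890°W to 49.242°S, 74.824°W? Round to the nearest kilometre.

7066 km

Δλ = -74.824 − -127.890 = 53.066°.
Δφ = -49.242 − -4.102 = -45.140°.
a = sin²(Δφ/2) + cos φ₁ · cos φ₂ · sin²(Δλ/2) = 0.277259.
c = 2·atan2(√a, √(1−a)) = 1.10908 rad → d = 6371·c ≈ 7065.97 km.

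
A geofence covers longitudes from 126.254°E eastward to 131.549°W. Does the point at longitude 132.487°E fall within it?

Yes

Band width going east from +126.254° to -131.549°: ((-131.549 − 126.254) mod 360) = 102.197°.
Offset of +132.487° east of the west edge: ((132.487 − 126.254) mod 360) = 6.233°.
6.233° ≤ 102.197° ⇒ inside.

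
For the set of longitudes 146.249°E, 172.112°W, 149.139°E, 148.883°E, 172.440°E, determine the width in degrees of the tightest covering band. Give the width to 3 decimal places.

Sort the longitudes: -172.112°, +146.249°, +148.883°, +149.139°, +172.440°.
Eastward gaps between consecutive values (wrapping around): 318.361°, 2.634°, 0.256°, 23.301°, 15.448°.
Largest gap = 318.361° ⇒ minimal covering band is its complement: 360° − 318.361° = 41.639°.
Band runs from +146.249° eastward to -172.112°, crossing the antimeridian.

41.639°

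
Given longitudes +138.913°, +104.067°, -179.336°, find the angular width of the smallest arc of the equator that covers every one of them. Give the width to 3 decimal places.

Sort the longitudes: -179.336°, +104.067°, +138.913°.
Eastward gaps between consecutive values (wrapping around): 283.403°, 34.846°, 41.751°.
Largest gap = 283.403° ⇒ minimal covering band is its complement: 360° − 283.403° = 76.597°.
Band runs from +104.067° eastward to -179.336°, crossing the antimeridian.

76.597°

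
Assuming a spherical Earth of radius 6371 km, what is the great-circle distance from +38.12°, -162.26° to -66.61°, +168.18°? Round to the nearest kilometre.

Δλ = 168.18 − -162.26 = 330.44°; wrapped into (−180°, 180°]: -29.56°.
Δφ = -66.61 − 38.12 = -104.73°.
a = sin²(Δφ/2) + cos φ₁ · cos φ₂ · sin²(Δλ/2) = 0.647458.
c = 2·atan2(√a, √(1−a)) = 1.87016 rad → d = 6371·c ≈ 11914.81 km.

11915 km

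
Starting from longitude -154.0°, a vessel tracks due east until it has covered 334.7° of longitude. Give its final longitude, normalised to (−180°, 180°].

Start at -154.0°; shift +334.7° → +180.7°.
+180.7° lies outside (−180°, 180°]; subtract 360° → -179.3°.

-179.3°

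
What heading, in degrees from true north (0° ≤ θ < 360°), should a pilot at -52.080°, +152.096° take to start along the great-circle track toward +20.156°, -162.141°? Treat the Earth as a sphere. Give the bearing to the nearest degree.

Δλ = -162.141 − 152.096 = -314.237°; wrapped into (−180°, 180°]: 45.763°.
θ = atan2( sin Δλ · cos φ₂ , cos φ₁ · sin φ₂ − sin φ₁ · cos φ₂ · cos Δλ )
  = atan2(0.67258, 0.72840) = 42.719° → normalised to [0°, 360°): 42.719°.

43°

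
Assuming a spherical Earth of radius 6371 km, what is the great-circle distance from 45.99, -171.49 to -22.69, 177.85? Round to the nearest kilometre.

Δλ = 177.85 − -171.49 = 349.34°; wrapped into (−180°, 180°]: -10.66°.
Δφ = -22.69 − 45.99 = -68.68°.
a = sin²(Δφ/2) + cos φ₁ · cos φ₂ · sin²(Δλ/2) = 0.323743.
c = 2·atan2(√a, √(1−a)) = 1.21054 rad → d = 6371·c ≈ 7712.35 km.

7712 km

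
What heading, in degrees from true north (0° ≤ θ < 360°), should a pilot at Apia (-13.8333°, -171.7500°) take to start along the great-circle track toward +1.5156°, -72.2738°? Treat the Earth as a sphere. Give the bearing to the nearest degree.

Δλ = -72.2738 − -171.7500 = 99.4762°.
θ = atan2( sin Δλ · cos φ₂ , cos φ₁ · sin φ₂ − sin φ₁ · cos φ₂ · cos Δλ )
  = atan2(0.98601, -0.01367) = 90.794° → normalised to [0°, 360°): 90.794°.

91°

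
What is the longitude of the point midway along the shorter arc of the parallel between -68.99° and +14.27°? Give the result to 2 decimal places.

Signed shortest Δλ from -68.99° to +14.27° is +83.26°.
Midpoint longitude = -68.99° + (+83.26°)/2 = -68.99° + 41.63° = -27.36°.

-27.36°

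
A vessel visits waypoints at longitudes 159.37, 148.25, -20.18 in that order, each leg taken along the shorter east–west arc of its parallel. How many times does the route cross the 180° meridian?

0

Leg 1: +159.37° → +148.25°, shortest Δλ = -11.12° (west) — does not cross 180°.
Leg 2: +148.25° → -20.18°, shortest Δλ = -168.43° (west) — does not cross 180°.
Total crossings: 0.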